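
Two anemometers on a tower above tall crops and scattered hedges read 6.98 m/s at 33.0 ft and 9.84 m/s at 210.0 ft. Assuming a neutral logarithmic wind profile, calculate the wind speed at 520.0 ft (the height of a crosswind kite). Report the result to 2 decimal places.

Log law: V ∝ ln(z/z₀). From the pair, with r = V₁/V₂ = 0.70935,
ln z₀ = (ln z₁ − r·ln z₂)/(1 − r) = (3.4965 − 0.70935×5.3471)/0.29065 = -1.0200 → z₀ = 0.3606 ft
V₃ = V₁ · ln(z₃/z₀)/ln(z₁/z₀) = 6.98 × 7.2738/4.5165 = 11.2413 m/s

11.24 m/s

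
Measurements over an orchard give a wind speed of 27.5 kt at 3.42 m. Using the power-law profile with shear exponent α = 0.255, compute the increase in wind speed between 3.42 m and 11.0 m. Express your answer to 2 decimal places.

9.54 kt

Power law: V₂ = V₁ · (z₂/z₁)^α = 27.5 × (3.2164)^0.255 = 37.0434 kt
ΔV = 37.0434 − 27.5 = 9.5434 kt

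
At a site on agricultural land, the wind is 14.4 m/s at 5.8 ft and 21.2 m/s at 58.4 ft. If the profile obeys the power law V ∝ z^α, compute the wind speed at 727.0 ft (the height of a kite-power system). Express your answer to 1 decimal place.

32.3 m/s

First find α: α = ln(V₂/V₁)/ln(z₂/z₁) = ln(21.2/14.4)/ln(58.4/5.8) = 0.38677/2.30946 = 0.1675
Extrapolate from 58.4 ft to 727.0 ft: V₃ = 21.2 × (727.0/58.4)^0.1675 = 21.2 × 1.5255 = 32.3400 m/s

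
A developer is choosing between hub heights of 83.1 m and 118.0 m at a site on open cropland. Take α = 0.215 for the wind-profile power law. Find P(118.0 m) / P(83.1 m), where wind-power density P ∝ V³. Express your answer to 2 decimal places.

1.25

Speed ratio: V_B/V_A = (z_B/z_A)^α = (118.0/83.1)^0.215 = (1.4200)^0.215 = 1.07830
Power-density ratio: P_B/P_A = (V_B/V_A)³ = (1.07830)³ = 1.25378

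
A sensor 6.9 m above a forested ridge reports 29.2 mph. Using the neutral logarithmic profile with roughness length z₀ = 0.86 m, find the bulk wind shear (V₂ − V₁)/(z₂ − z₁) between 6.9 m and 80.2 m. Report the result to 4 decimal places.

0.4693 mph/m

Log law: V₂ = V₁ · ln(z₂/z₀)/ln(z₁/z₀) = 29.2 × 4.5353/2.0823 = 63.5976 mph
ΔV/Δz = (63.5976 − 29.2)/(80.2 − 6.9) = 34.3976/73.3000 = 0.46927 mph/m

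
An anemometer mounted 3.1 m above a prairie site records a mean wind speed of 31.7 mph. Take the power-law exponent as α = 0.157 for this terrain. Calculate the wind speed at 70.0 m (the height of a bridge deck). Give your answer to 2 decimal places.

51.71 mph

Power-law profile: V₂ = V₁ · (z₂/z₁)^α
V₂ = 31.7 × (70.0/3.1)^0.157 = 31.7 × (22.5806)^0.157
    = 31.7 × 1.6313 = 51.7125 mph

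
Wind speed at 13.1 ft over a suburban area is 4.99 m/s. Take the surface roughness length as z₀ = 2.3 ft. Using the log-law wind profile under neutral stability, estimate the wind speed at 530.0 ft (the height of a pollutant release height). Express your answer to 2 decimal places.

15.60 m/s

Log law: V(z) ∝ ln(z/z₀), so V₂/V₁ = ln(z₂/z₀) / ln(z₁/z₀).
ln(530.0/2.3) = 5.4400, ln(13.1/2.3) = 1.7397
V₂ = 4.99 × 5.4400/1.7397 = 4.99 × 3.1270 = 15.6035 m/s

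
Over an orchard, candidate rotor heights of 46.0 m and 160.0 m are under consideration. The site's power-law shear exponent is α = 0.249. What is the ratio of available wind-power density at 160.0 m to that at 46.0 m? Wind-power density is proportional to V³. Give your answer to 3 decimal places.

2.537

Speed ratio: V_B/V_A = (z_B/z_A)^α = (160.0/46.0)^0.249 = (3.4783)^0.249 = 1.36395
Power-density ratio: P_B/P_A = (V_B/V_A)³ = (1.36395)³ = 2.53745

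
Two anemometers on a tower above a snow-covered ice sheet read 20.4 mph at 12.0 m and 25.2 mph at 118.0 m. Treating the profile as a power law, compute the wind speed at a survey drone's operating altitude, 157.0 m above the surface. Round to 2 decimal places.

First find α: α = ln(V₂/V₁)/ln(z₂/z₁) = ln(25.2/20.4)/ln(118.0/12.0) = 0.21131/2.28578 = 0.0924
Extrapolate from 118.0 m to 157.0 m: V₃ = 25.2 × (157.0/118.0)^0.0924 = 25.2 × 1.0268 = 25.8741 mph

25.87 mph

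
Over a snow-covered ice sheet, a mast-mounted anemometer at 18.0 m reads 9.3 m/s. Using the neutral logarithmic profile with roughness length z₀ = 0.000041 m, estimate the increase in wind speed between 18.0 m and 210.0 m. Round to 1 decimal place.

1.8 m/s

Log law: V₂ = V₁ · ln(z₂/z₀)/ln(z₁/z₀) = 9.3 × 15.4490/12.9923 = 11.0586 m/s
ΔV = 11.0586 − 9.3 = 1.7586 m/s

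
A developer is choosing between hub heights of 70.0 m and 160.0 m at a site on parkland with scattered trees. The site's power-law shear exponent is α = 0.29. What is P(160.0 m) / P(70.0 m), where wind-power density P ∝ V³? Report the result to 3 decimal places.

Speed ratio: V_B/V_A = (z_B/z_A)^α = (160.0/70.0)^0.29 = (2.2857)^0.29 = 1.27091
Power-density ratio: P_B/P_A = (V_B/V_A)³ = (1.27091)³ = 2.05281

2.053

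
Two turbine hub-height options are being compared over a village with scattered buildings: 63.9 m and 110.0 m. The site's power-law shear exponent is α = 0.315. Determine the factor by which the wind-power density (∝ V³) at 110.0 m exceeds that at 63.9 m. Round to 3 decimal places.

Speed ratio: V_B/V_A = (z_B/z_A)^α = (110.0/63.9)^0.315 = (1.7214)^0.315 = 1.18660
Power-density ratio: P_B/P_A = (V_B/V_A)³ = (1.18660)³ = 1.67077

1.671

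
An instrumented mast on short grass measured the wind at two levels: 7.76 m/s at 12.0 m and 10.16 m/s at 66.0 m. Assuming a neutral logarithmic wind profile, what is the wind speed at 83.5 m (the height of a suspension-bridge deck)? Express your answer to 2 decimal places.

10.49 m/s

Log law: V ∝ ln(z/z₀). From the pair, with r = V₁/V₂ = 0.76378,
ln z₀ = (ln z₁ − r·ln z₂)/(1 − r) = (2.4849 − 0.76378×4.1897)/0.23622 = -3.0271 → z₀ = 0.04846 m
V₃ = V₁ · ln(z₃/z₀)/ln(z₁/z₀) = 7.76 × 7.4520/5.5120 = 10.4911 m/s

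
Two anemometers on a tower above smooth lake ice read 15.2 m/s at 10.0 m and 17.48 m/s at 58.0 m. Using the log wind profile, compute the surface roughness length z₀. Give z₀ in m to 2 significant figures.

z₀ ≈ 0.000081 m

Log law: V(z) ∝ ln(z/z₀). With r = V₁/V₂ = 15.2/17.48 = 0.86957,
r · ln(z₂/z₀) = ln(z₁/z₀) ⇒ ln z₀ = (ln z₁ − r·ln z₂)/(1 − r)
ln z₀ = (2.30259 − 0.86957×4.06044) / 0.13043 = -9.4165
z₀ = exp(-9.4165) = 0.00008137 m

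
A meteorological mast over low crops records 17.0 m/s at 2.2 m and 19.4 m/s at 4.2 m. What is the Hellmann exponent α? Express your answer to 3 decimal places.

Power law: V₂/V₁ = (z₂/z₁)^α ⇒ α = ln(V₂/V₁) / ln(z₂/z₁)
α = ln(19.4/17.0) / ln(4.2/2.2) = ln(1.1412) / ln(1.9091)
  = 0.13206 / 0.64663 = 0.20423

α ≈ 0.204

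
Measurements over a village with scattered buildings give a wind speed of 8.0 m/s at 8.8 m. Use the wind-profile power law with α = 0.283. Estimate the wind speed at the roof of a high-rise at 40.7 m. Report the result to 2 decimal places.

Power-law profile: V₂ = V₁ · (z₂/z₁)^α
V₂ = 8.0 × (40.7/8.8)^0.283 = 8.0 × (4.6250)^0.283
    = 8.0 × 1.5425 = 12.3400 m/s

12.34 m/s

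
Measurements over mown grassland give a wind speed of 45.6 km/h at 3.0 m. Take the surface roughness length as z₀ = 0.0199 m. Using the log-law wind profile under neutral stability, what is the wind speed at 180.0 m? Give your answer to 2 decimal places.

82.82 km/h

Log law: V(z) ∝ ln(z/z₀), so V₂/V₁ = ln(z₂/z₀) / ln(z₁/z₀).
ln(180.0/0.0199) = 9.1100, ln(3.0/0.0199) = 5.0156
V₂ = 45.6 × 9.1100/5.0156 = 45.6 × 1.8163 = 82.8239 km/h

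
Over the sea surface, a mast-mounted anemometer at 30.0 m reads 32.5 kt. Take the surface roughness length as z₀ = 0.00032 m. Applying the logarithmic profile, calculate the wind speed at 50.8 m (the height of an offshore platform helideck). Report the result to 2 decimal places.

Log law: V(z) ∝ ln(z/z₀), so V₂/V₁ = ln(z₂/z₀) / ln(z₁/z₀).
ln(50.8/0.00032) = 11.9751, ln(30.0/0.00032) = 11.4484
V₂ = 32.5 × 11.9751/11.4484 = 32.5 × 1.0460 = 33.9952 kt

34.00 kt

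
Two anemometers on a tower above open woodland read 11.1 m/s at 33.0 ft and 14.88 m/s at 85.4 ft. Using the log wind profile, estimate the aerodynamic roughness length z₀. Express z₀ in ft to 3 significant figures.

z₀ ≈ 2.02 ft

Log law: V(z) ∝ ln(z/z₀). With r = V₁/V₂ = 11.1/14.88 = 0.74597,
r · ln(z₂/z₀) = ln(z₁/z₀) ⇒ ln z₀ = (ln z₁ − r·ln z₂)/(1 − r)
ln z₀ = (3.49651 − 0.74597×4.44735) / 0.25403 = 0.7044
z₀ = exp(0.7044) = 2.023 ft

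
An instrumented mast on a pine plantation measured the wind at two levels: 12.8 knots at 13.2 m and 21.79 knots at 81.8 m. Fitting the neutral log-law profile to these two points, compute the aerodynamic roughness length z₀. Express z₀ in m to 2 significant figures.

Log law: V(z) ∝ ln(z/z₀). With r = V₁/V₂ = 12.8/21.79 = 0.58743,
r · ln(z₂/z₀) = ln(z₁/z₀) ⇒ ln z₀ = (ln z₁ − r·ln z₂)/(1 − r)
ln z₀ = (2.58022 − 0.58743×4.40428) / 0.41257 = -0.0169
z₀ = exp(-0.0169) = 0.9833 m

z₀ ≈ 0.98 m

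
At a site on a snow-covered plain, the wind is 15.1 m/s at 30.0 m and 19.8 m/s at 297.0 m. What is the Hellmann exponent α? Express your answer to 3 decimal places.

Power law: V₂/V₁ = (z₂/z₁)^α ⇒ α = ln(V₂/V₁) / ln(z₂/z₁)
α = ln(19.8/15.1) / ln(297.0/30.0) = ln(1.3113) / ln(9.9000)
  = 0.27099 / 2.29253 = 0.11820

α ≈ 0.118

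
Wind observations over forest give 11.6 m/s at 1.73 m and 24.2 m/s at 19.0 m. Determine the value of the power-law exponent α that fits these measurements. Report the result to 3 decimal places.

Power law: V₂/V₁ = (z₂/z₁)^α ⇒ α = ln(V₂/V₁) / ln(z₂/z₁)
α = ln(24.2/11.6) / ln(19.0/1.73) = ln(2.0862) / ln(10.9827)
  = 0.73535 / 2.39632 = 0.30687

α ≈ 0.307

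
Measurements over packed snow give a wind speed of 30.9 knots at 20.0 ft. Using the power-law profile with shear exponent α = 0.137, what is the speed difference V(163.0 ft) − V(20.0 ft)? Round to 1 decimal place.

Power law: V₂ = V₁ · (z₂/z₁)^α = 30.9 × (8.1500)^0.137 = 41.1896 knots
ΔV = 41.1896 − 30.9 = 10.2896 knots

10.3 knots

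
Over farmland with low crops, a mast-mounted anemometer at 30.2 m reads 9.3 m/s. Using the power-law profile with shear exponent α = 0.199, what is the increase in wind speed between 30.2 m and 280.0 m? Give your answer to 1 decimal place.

5.2 m/s

Power law: V₂ = V₁ · (z₂/z₁)^α = 9.3 × (9.2715)^0.199 = 14.4859 m/s
ΔV = 14.4859 − 9.3 = 5.1859 m/s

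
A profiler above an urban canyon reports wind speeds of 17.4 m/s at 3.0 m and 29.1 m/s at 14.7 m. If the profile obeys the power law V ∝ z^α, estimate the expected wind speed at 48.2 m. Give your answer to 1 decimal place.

First find α: α = ln(V₂/V₁)/ln(z₂/z₁) = ln(29.1/17.4)/ln(14.7/3.0) = 0.51427/1.58924 = 0.3236
Extrapolate from 14.7 m to 48.2 m: V₃ = 29.1 × (48.2/14.7)^0.3236 = 29.1 × 1.4685 = 42.7347 m/s

42.7 m/s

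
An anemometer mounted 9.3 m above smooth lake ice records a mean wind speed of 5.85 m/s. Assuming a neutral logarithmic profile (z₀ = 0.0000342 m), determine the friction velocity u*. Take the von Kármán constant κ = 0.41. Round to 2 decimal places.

Log law: V(z) = (u*/κ) · ln(z/z₀) ⇒ u* = κ · V / ln(z/z₀)
u* = 0.41 × 5.85 / ln(9.3/0.0000342) = 0.41 × 5.85 / 12.5133
   = 2.3985 / 12.5133 = 0.1917 m/s

u* ≈ 0.19 m/s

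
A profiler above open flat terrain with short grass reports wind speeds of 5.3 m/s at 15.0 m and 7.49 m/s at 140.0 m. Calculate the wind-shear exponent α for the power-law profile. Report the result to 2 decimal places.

Power law: V₂/V₁ = (z₂/z₁)^α ⇒ α = ln(V₂/V₁) / ln(z₂/z₁)
α = ln(7.49/5.3) / ln(140.0/15.0) = ln(1.4132) / ln(9.3333)
  = 0.34586 / 2.23359 = 0.15485

α ≈ 0.15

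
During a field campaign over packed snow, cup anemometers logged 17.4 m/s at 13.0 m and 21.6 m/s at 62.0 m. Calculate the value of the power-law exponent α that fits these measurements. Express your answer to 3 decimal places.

α ≈ 0.138

Power law: V₂/V₁ = (z₂/z₁)^α ⇒ α = ln(V₂/V₁) / ln(z₂/z₁)
α = ln(21.6/17.4) / ln(62.0/13.0) = ln(1.2414) / ln(4.7692)
  = 0.21622 / 1.56219 = 0.13841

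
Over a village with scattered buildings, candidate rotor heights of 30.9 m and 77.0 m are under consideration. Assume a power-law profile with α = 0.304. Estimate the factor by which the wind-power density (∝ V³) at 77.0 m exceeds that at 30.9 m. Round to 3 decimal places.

2.300

Speed ratio: V_B/V_A = (z_B/z_A)^α = (77.0/30.9)^0.304 = (2.4919)^0.304 = 1.31991
Power-density ratio: P_B/P_A = (V_B/V_A)³ = (1.31991)³ = 2.29952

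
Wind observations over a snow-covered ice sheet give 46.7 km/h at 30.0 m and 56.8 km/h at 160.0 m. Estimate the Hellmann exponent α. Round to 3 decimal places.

α ≈ 0.117

Power law: V₂/V₁ = (z₂/z₁)^α ⇒ α = ln(V₂/V₁) / ln(z₂/z₁)
α = ln(56.8/46.7) / ln(160.0/30.0) = ln(1.2163) / ln(5.3333)
  = 0.19579 / 1.67398 = 0.11696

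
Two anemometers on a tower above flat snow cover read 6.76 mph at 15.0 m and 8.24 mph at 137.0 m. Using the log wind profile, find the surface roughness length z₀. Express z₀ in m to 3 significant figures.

Log law: V(z) ∝ ln(z/z₀). With r = V₁/V₂ = 6.76/8.24 = 0.82039,
r · ln(z₂/z₀) = ln(z₁/z₀) ⇒ ln z₀ = (ln z₁ − r·ln z₂)/(1 − r)
ln z₀ = (2.70805 − 0.82039×4.91998) / 0.17961 = -7.3951
z₀ = exp(-7.3951) = 0.0006143 m

z₀ ≈ 0.000614 m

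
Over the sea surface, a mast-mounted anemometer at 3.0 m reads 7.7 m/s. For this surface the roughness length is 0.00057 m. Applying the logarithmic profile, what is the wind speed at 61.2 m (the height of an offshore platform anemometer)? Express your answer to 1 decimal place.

Log law: V(z) ∝ ln(z/z₀), so V₂/V₁ = ln(z₂/z₀) / ln(z₁/z₀).
ln(61.2/0.00057) = 11.5840, ln(3.0/0.00057) = 8.5685
V₂ = 7.7 × 11.5840/8.5685 = 7.7 × 1.3519 = 10.4099 m/s

10.4 m/s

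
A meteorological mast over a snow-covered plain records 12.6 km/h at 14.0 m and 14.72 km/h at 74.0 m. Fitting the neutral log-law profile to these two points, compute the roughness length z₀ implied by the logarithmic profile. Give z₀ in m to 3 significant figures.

Log law: V(z) ∝ ln(z/z₀). With r = V₁/V₂ = 12.6/14.72 = 0.85598,
r · ln(z₂/z₀) = ln(z₁/z₀) ⇒ ln z₀ = (ln z₁ − r·ln z₂)/(1 − r)
ln z₀ = (2.63906 − 0.85598×4.30407) / 0.14402 = -7.2567
z₀ = exp(-7.2567) = 0.0007054 m

z₀ ≈ 0.000705 m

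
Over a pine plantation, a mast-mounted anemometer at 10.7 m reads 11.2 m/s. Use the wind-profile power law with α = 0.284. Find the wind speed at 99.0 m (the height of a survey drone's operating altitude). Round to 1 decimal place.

21.1 m/s

Power-law profile: V₂ = V₁ · (z₂/z₁)^α
V₂ = 11.2 × (99.0/10.7)^0.284 = 11.2 × (9.2523)^0.284
    = 11.2 × 1.8811 = 21.0685 m/s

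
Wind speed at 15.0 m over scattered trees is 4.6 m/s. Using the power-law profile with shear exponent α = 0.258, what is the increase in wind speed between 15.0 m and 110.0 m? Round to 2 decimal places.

3.09 m/s

Power law: V₂ = V₁ · (z₂/z₁)^α = 4.6 × (7.3333)^0.258 = 7.6914 m/s
ΔV = 7.6914 − 4.6 = 3.0914 m/s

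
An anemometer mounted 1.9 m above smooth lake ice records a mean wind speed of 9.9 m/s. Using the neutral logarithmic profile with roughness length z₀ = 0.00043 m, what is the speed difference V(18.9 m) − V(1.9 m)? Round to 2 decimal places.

2.71 m/s

Log law: V₂ = V₁ · ln(z₂/z₀)/ln(z₁/z₀) = 9.9 × 10.6909/8.3936 = 12.6096 m/s
ΔV = 12.6096 − 9.9 = 2.7096 m/s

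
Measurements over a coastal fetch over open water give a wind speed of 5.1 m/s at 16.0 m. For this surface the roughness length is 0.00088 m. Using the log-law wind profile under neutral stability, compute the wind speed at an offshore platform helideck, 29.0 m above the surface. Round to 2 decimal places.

Log law: V(z) ∝ ln(z/z₀), so V₂/V₁ = ln(z₂/z₀) / ln(z₁/z₀).
ln(29.0/0.00088) = 10.4029, ln(16.0/0.00088) = 9.8082
V₂ = 5.1 × 10.4029/9.8082 = 5.1 × 1.0606 = 5.4092 m/s

5.41 m/s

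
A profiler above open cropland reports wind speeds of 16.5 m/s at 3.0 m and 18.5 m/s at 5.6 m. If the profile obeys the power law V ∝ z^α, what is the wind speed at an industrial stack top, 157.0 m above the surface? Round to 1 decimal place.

First find α: α = ln(V₂/V₁)/ln(z₂/z₁) = ln(18.5/16.5)/ln(5.6/3.0) = 0.11441/0.62415 = 0.1833
Extrapolate from 5.6 m to 157.0 m: V₃ = 18.5 × (157.0/5.6)^0.1833 = 18.5 × 1.8424 = 34.0835 m/s

34.1 m/s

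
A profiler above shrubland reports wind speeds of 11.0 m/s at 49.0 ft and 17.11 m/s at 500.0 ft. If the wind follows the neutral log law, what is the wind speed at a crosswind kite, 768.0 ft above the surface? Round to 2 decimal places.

Log law: V ∝ ln(z/z₀). From the pair, with r = V₁/V₂ = 0.64290,
ln z₀ = (ln z₁ − r·ln z₂)/(1 − r) = (3.8918 − 0.64290×6.2146)/0.35710 = -0.2900 → z₀ = 0.7483 ft
V₃ = V₁ · ln(z₃/z₀)/ln(z₁/z₀) = 11.0 × 6.9337/4.1818 = 18.2389 m/s

18.24 m/s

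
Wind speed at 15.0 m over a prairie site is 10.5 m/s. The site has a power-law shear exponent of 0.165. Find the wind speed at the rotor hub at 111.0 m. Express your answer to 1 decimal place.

14.6 m/s

Power-law profile: V₂ = V₁ · (z₂/z₁)^α
V₂ = 10.5 × (111.0/15.0)^0.165 = 10.5 × (7.4000)^0.165
    = 10.5 × 1.3913 = 14.6087 m/s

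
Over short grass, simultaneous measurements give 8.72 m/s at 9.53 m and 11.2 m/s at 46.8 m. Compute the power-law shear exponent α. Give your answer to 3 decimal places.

α ≈ 0.157

Power law: V₂/V₁ = (z₂/z₁)^α ⇒ α = ln(V₂/V₁) / ln(z₂/z₁)
α = ln(11.2/8.72) / ln(46.8/9.53) = ln(1.2844) / ln(4.9108)
  = 0.25029 / 1.59144 = 0.15728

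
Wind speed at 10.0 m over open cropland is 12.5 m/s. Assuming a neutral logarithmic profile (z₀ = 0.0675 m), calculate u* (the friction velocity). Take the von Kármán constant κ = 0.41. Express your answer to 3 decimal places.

Log law: V(z) = (u*/κ) · ln(z/z₀) ⇒ u* = κ · V / ln(z/z₀)
u* = 0.41 × 12.5 / ln(10.0/0.0675) = 0.41 × 12.5 / 4.9982
   = 5.1250 / 4.9982 = 1.0254 m/s

u* ≈ 1.025 m/s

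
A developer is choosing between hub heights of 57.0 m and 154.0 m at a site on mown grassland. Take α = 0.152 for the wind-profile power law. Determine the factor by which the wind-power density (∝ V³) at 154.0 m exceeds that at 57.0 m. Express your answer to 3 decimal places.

Speed ratio: V_B/V_A = (z_B/z_A)^α = (154.0/57.0)^0.152 = (2.7018)^0.152 = 1.16308
Power-density ratio: P_B/P_A = (V_B/V_A)³ = (1.16308)³ = 1.57337

1.573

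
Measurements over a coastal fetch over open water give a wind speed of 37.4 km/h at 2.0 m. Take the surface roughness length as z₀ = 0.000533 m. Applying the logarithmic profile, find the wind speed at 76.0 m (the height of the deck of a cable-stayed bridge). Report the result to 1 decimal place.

53.9 km/h

Log law: V(z) ∝ ln(z/z₀), so V₂/V₁ = ln(z₂/z₀) / ln(z₁/z₀).
ln(76.0/0.000533) = 11.8677, ln(2.0/0.000533) = 8.2301
V₂ = 37.4 × 11.8677/8.2301 = 37.4 × 1.4420 = 53.9302 km/h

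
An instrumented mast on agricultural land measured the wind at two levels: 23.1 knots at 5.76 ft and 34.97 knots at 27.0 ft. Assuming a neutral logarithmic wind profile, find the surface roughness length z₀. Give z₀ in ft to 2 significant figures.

z₀ ≈ 0.28 ft

Log law: V(z) ∝ ln(z/z₀). With r = V₁/V₂ = 23.1/34.97 = 0.66057,
r · ln(z₂/z₀) = ln(z₁/z₀) ⇒ ln z₀ = (ln z₁ − r·ln z₂)/(1 − r)
ln z₀ = (1.75094 − 0.66057×3.29584) / 0.33943 = -1.2556
z₀ = exp(-1.2556) = 0.2849 ft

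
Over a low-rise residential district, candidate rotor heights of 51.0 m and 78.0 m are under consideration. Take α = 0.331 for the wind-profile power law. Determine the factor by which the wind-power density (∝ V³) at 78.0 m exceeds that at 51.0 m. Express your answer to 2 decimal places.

Speed ratio: V_B/V_A = (z_B/z_A)^α = (78.0/51.0)^0.331 = (1.5294)^0.331 = 1.15101
Power-density ratio: P_B/P_A = (V_B/V_A)³ = (1.15101)³ = 1.52487

1.52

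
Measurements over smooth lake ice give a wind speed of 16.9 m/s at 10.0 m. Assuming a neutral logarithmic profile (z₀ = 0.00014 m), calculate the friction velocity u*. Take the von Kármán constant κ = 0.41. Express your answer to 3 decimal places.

u* ≈ 0.620 m/s

Log law: V(z) = (u*/κ) · ln(z/z₀) ⇒ u* = κ · V / ln(z/z₀)
u* = 0.41 × 16.9 / ln(10.0/0.00014) = 0.41 × 16.9 / 11.1765
   = 6.9290 / 11.1765 = 0.6200 m/s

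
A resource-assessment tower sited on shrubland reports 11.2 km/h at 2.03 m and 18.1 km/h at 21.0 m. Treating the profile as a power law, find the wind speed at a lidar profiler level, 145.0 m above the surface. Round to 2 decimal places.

26.92 km/h

First find α: α = ln(V₂/V₁)/ln(z₂/z₁) = ln(18.1/11.2)/ln(21.0/2.03) = 0.48000/2.33649 = 0.2054
Extrapolate from 21.0 m to 145.0 m: V₃ = 18.1 × (145.0/21.0)^0.2054 = 18.1 × 1.4873 = 26.9197 km/h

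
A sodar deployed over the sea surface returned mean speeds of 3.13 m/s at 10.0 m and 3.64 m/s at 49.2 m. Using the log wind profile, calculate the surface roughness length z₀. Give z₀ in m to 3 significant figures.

Log law: V(z) ∝ ln(z/z₀). With r = V₁/V₂ = 3.13/3.64 = 0.85989,
r · ln(z₂/z₀) = ln(z₁/z₀) ⇒ ln z₀ = (ln z₁ − r·ln z₂)/(1 − r)
ln z₀ = (2.30259 − 0.85989×3.89589) / 0.14011 = -7.4760
z₀ = exp(-7.4760) = 0.0005665 m

z₀ ≈ 0.000567 m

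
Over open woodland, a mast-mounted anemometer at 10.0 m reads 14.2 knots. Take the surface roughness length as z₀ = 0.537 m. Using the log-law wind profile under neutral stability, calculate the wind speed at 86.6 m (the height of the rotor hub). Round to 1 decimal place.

24.7 knots

Log law: V(z) ∝ ln(z/z₀), so V₂/V₁ = ln(z₂/z₀) / ln(z₁/z₀).
ln(86.6/0.537) = 5.0831, ln(10.0/0.537) = 2.9243
V₂ = 14.2 × 5.0831/2.9243 = 14.2 × 1.7382 = 24.6823 knots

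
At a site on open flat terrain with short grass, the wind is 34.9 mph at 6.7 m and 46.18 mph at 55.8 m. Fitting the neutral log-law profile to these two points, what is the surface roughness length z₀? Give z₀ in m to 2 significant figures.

z₀ ≈ 0.0095 m

Log law: V(z) ∝ ln(z/z₀). With r = V₁/V₂ = 34.9/46.18 = 0.75574,
r · ln(z₂/z₀) = ln(z₁/z₀) ⇒ ln z₀ = (ln z₁ − r·ln z₂)/(1 − r)
ln z₀ = (1.90211 − 0.75574×4.02177) / 0.24426 = -4.6561
z₀ = exp(-4.6561) = 0.009504 m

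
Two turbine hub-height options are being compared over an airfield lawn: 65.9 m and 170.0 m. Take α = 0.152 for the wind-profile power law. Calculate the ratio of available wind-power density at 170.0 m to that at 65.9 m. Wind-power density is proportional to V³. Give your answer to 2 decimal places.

1.54

Speed ratio: V_B/V_A = (z_B/z_A)^α = (170.0/65.9)^0.152 = (2.5797)^0.152 = 1.15494
Power-density ratio: P_B/P_A = (V_B/V_A)³ = (1.15494)³ = 1.54054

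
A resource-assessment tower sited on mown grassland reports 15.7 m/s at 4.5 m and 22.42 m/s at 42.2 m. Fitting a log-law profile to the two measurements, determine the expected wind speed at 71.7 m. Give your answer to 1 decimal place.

24.0 m/s

Log law: V ∝ ln(z/z₀). From the pair, with r = V₁/V₂ = 0.70027,
ln z₀ = (ln z₁ − r·ln z₂)/(1 − r) = (1.5041 − 0.70027×3.7424)/0.29973 = -3.7254 → z₀ = 0.02410 m
V₃ = V₁ · ln(z₃/z₀)/ln(z₁/z₀) = 15.7 × 7.9979/5.2295 = 24.0114 m/s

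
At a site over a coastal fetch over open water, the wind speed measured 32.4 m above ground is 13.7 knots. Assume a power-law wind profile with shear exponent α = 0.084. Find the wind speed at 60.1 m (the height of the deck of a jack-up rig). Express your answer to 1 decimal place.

Power-law profile: V₂ = V₁ · (z₂/z₁)^α
V₂ = 13.7 × (60.1/32.4)^0.084 = 13.7 × (1.8549)^0.084
    = 13.7 × 1.0533 = 14.4298 knots

14.4 knots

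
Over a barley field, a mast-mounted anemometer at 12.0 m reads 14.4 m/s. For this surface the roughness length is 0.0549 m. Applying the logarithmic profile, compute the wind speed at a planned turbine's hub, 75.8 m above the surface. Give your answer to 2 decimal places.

Log law: V(z) ∝ ln(z/z₀), so V₂/V₁ = ln(z₂/z₀) / ln(z₁/z₀).
ln(75.8/0.0549) = 7.2303, ln(12.0/0.0549) = 5.3871
V₂ = 14.4 × 7.2303/5.3871 = 14.4 × 1.3421 = 19.3269 m/s

19.33 m/s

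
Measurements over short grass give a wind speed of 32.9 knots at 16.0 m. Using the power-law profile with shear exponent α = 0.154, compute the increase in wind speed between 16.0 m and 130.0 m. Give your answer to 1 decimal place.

Power law: V₂ = V₁ · (z₂/z₁)^α = 32.9 × (8.1250)^0.154 = 45.4264 knots
ΔV = 45.4264 − 32.9 = 12.5264 knots

12.5 knots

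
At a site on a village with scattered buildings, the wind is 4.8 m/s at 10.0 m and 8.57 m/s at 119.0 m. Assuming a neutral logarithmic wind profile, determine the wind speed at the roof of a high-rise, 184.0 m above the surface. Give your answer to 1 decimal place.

Log law: V ∝ ln(z/z₀). From the pair, with r = V₁/V₂ = 0.56009,
ln z₀ = (ln z₁ − r·ln z₂)/(1 − r) = (2.3026 − 0.56009×4.7791)/0.43991 = -0.8506 → z₀ = 0.4272 m
V₃ = V₁ · ln(z₃/z₀)/ln(z₁/z₀) = 4.8 × 6.0655/3.1532 = 9.2334 m/s

9.2 m/s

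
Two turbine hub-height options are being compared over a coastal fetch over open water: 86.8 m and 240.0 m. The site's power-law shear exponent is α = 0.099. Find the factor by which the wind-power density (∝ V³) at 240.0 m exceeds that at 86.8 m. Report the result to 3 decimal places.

Speed ratio: V_B/V_A = (z_B/z_A)^α = (240.0/86.8)^0.099 = (2.7650)^0.099 = 1.10593
Power-density ratio: P_B/P_A = (V_B/V_A)³ = (1.10593)³ = 1.35264

1.353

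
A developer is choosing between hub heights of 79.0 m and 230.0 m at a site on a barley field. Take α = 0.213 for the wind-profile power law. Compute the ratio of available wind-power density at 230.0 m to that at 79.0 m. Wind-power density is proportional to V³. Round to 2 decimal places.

1.98

Speed ratio: V_B/V_A = (z_B/z_A)^α = (230.0/79.0)^0.213 = (2.9114)^0.213 = 1.25561
Power-density ratio: P_B/P_A = (V_B/V_A)³ = (1.25561)³ = 1.97952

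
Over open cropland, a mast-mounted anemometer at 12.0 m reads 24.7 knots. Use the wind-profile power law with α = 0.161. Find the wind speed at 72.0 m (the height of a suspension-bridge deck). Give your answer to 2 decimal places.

Power-law profile: V₂ = V₁ · (z₂/z₁)^α
V₂ = 24.7 × (72.0/12.0)^0.161 = 24.7 × (6.0000)^0.161
    = 24.7 × 1.3344 = 32.9594 knots

32.96 knots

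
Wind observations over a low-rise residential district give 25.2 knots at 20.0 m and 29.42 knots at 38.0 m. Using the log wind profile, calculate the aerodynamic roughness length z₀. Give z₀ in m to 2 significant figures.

Log law: V(z) ∝ ln(z/z₀). With r = V₁/V₂ = 25.2/29.42 = 0.85656,
r · ln(z₂/z₀) = ln(z₁/z₀) ⇒ ln z₀ = (ln z₁ − r·ln z₂)/(1 − r)
ln z₀ = (2.99573 − 0.85656×3.63759) / 0.14344 = -0.8371
z₀ = exp(-0.8371) = 0.4329 m

z₀ ≈ 0.43 m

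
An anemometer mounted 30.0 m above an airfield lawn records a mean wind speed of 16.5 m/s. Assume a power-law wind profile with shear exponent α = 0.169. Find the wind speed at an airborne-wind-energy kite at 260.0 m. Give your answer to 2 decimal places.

Power-law profile: V₂ = V₁ · (z₂/z₁)^α
V₂ = 16.5 × (260.0/30.0)^0.169 = 16.5 × (8.6667)^0.169
    = 16.5 × 1.4404 = 23.7674 m/s

23.77 m/s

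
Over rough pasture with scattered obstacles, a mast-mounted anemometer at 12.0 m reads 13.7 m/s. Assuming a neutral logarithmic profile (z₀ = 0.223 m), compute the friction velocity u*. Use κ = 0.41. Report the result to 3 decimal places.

u* ≈ 1.409 m/s

Log law: V(z) = (u*/κ) · ln(z/z₀) ⇒ u* = κ · V / ln(z/z₀)
u* = 0.41 × 13.7 / ln(12.0/0.223) = 0.41 × 13.7 / 3.9855
   = 5.6170 / 3.9855 = 1.4094 m/s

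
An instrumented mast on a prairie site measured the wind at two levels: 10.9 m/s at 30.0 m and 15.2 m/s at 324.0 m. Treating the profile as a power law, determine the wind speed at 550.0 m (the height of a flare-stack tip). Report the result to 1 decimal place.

16.4 m/s

First find α: α = ln(V₂/V₁)/ln(z₂/z₁) = ln(15.2/10.9)/ln(324.0/30.0) = 0.33253/2.37955 = 0.1397
Extrapolate from 324.0 m to 550.0 m: V₃ = 15.2 × (550.0/324.0)^0.1397 = 15.2 × 1.0768 = 16.3666 m/s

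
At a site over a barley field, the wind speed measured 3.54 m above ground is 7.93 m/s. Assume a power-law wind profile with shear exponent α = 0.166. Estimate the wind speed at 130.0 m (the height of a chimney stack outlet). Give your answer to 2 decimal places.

Power-law profile: V₂ = V₁ · (z₂/z₁)^α
V₂ = 7.93 × (130.0/3.54)^0.166 = 7.93 × (36.7232)^0.166
    = 7.93 × 1.8188 = 14.4229 m/s

14.42 m/s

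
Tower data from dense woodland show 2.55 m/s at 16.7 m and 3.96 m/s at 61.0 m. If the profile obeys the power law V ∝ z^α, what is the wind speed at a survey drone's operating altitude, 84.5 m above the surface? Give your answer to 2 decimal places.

First find α: α = ln(V₂/V₁)/ln(z₂/z₁) = ln(3.96/2.55)/ln(61.0/16.7) = 0.44015/1.29547 = 0.3398
Extrapolate from 61.0 m to 84.5 m: V₃ = 3.96 × (84.5/61.0)^0.3398 = 3.96 × 1.1171 = 4.4236 m/s

4.42 m/s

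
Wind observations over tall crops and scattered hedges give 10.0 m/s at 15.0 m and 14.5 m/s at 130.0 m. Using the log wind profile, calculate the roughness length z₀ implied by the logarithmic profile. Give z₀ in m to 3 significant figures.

z₀ ≈ 0.124 m

Log law: V(z) ∝ ln(z/z₀). With r = V₁/V₂ = 10.0/14.5 = 0.68966,
r · ln(z₂/z₀) = ln(z₁/z₀) ⇒ ln z₀ = (ln z₁ − r·ln z₂)/(1 − r)
ln z₀ = (2.70805 − 0.68966×4.86753) / 0.31034 = -2.0908
z₀ = exp(-2.0908) = 0.1236 m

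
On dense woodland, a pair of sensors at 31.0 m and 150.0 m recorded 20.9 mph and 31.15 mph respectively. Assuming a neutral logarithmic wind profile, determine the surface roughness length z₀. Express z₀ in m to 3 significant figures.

Log law: V(z) ∝ ln(z/z₀). With r = V₁/V₂ = 20.9/31.15 = 0.67095,
r · ln(z₂/z₀) = ln(z₁/z₀) ⇒ ln z₀ = (ln z₁ − r·ln z₂)/(1 − r)
ln z₀ = (3.43399 − 0.67095×5.01064) / 0.32905 = 0.2192
z₀ = exp(0.2192) = 1.245 m

z₀ ≈ 1.25 m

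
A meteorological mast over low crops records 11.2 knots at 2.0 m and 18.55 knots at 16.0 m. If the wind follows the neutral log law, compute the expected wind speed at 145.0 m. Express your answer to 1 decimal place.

Log law: V ∝ ln(z/z₀). From the pair, with r = V₁/V₂ = 0.60377,
ln z₀ = (ln z₁ − r·ln z₂)/(1 − r) = (0.6931 − 0.60377×2.7726)/0.39623 = -2.4755 → z₀ = 0.08412 m
V₃ = V₁ · ln(z₃/z₀)/ln(z₁/z₀) = 11.2 × 7.4523/3.1687 = 26.3408 knots

26.3 knots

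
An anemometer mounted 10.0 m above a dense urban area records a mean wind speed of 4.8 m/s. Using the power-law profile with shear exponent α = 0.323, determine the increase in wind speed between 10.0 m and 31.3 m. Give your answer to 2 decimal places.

Power law: V₂ = V₁ · (z₂/z₁)^α = 4.8 × (3.1300)^0.323 = 6.9391 m/s
ΔV = 6.9391 − 4.8 = 2.1391 m/s

2.14 m/s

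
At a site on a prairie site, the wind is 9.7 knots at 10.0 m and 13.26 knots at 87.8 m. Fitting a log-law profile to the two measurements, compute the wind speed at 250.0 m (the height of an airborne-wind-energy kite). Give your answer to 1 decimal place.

15.0 knots

Log law: V ∝ ln(z/z₀). From the pair, with r = V₁/V₂ = 0.73152,
ln z₀ = (ln z₁ − r·ln z₂)/(1 − r) = (2.3026 − 0.73152×4.4751)/0.26848 = -3.6168 → z₀ = 0.02687 m
V₃ = V₁ · ln(z₃/z₀)/ln(z₁/z₀) = 9.7 × 9.1383/5.9194 = 14.9747 knots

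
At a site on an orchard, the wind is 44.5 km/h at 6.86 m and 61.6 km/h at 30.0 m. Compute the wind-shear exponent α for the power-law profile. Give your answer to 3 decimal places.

α ≈ 0.220

Power law: V₂/V₁ = (z₂/z₁)^α ⇒ α = ln(V₂/V₁) / ln(z₂/z₁)
α = ln(61.6/44.5) / ln(30.0/6.86) = ln(1.3843) / ln(4.3732)
  = 0.32517 / 1.47549 = 0.22038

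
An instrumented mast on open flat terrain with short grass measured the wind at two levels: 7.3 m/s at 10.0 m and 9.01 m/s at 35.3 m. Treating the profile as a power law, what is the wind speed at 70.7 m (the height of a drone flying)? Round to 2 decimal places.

10.12 m/s

First find α: α = ln(V₂/V₁)/ln(z₂/z₁) = ln(9.01/7.3)/ln(35.3/10.0) = 0.21046/1.26130 = 0.1669
Extrapolate from 35.3 m to 70.7 m: V₃ = 9.01 × (70.7/35.3)^0.1669 = 9.01 × 1.1229 = 10.1171 m/s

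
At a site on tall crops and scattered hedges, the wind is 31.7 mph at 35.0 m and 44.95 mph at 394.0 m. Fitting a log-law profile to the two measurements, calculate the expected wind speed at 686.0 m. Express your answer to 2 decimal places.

47.98 mph

Log law: V ∝ ln(z/z₀). From the pair, with r = V₁/V₂ = 0.70523,
ln z₀ = (ln z₁ − r·ln z₂)/(1 − r) = (3.5553 − 0.70523×5.9764)/0.29477 = -2.2368 → z₀ = 0.1068 m
V₃ = V₁ · ln(z₃/z₀)/ln(z₁/z₀) = 31.7 × 8.7677/5.7921 = 47.9849 mph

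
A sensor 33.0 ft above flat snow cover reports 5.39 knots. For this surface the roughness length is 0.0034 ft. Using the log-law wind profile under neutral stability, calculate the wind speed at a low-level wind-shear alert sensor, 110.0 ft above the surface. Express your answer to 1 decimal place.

6.1 knots

Log law: V(z) ∝ ln(z/z₀), so V₂/V₁ = ln(z₂/z₀) / ln(z₁/z₀).
ln(110.0/0.0034) = 10.3845, ln(33.0/0.0034) = 9.1805
V₂ = 5.39 × 10.3845/9.1805 = 5.39 × 1.1311 = 6.0969 knots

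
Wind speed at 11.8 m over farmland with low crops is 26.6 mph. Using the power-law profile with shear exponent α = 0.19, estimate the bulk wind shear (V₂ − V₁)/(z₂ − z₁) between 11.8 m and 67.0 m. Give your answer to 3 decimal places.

0.188 mph/m

Power law: V₂ = V₁ · (z₂/z₁)^α = 26.6 × (5.6780)^0.19 = 36.9980 mph
ΔV/Δz = (36.9980 − 26.6)/(67.0 − 11.8) = 10.3980/55.2000 = 0.18837 mph/m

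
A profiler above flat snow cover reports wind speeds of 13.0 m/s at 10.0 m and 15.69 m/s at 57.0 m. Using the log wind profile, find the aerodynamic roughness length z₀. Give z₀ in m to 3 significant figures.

Log law: V(z) ∝ ln(z/z₀). With r = V₁/V₂ = 13.0/15.69 = 0.82855,
r · ln(z₂/z₀) = ln(z₁/z₀) ⇒ ln z₀ = (ln z₁ − r·ln z₂)/(1 − r)
ln z₀ = (2.30259 − 0.82855×4.04305) / 0.17145 = -6.1086
z₀ = exp(-6.1086) = 0.002224 m

z₀ ≈ 0.00222 m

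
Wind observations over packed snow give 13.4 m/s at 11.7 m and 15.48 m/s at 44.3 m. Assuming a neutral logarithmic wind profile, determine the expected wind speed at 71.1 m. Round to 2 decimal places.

Log law: V ∝ ln(z/z₀). From the pair, with r = V₁/V₂ = 0.86563,
ln z₀ = (ln z₁ − r·ln z₂)/(1 − r) = (2.4596 − 0.86563×3.7910)/0.13437 = -6.1177 → z₀ = 0.002204 m
V₃ = V₁ · ln(z₃/z₀)/ln(z₁/z₀) = 13.4 × 10.3818/8.5773 = 16.2191 m/s

16.22 m/s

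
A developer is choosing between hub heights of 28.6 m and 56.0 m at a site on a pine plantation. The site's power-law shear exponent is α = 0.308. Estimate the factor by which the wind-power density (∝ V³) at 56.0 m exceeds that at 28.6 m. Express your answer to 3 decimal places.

Speed ratio: V_B/V_A = (z_B/z_A)^α = (56.0/28.6)^0.308 = (1.9580)^0.308 = 1.22993
Power-density ratio: P_B/P_A = (V_B/V_A)³ = (1.22993)³ = 1.86056

1.861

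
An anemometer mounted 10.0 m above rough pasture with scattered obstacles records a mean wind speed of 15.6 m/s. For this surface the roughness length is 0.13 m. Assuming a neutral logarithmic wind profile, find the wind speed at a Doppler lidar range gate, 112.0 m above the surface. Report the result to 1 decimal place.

Log law: V(z) ∝ ln(z/z₀), so V₂/V₁ = ln(z₂/z₀) / ln(z₁/z₀).
ln(112.0/0.13) = 6.7587, ln(10.0/0.13) = 4.3428
V₂ = 15.6 × 6.7587/4.3428 = 15.6 × 1.5563 = 24.2783 m/s

24.3 m/s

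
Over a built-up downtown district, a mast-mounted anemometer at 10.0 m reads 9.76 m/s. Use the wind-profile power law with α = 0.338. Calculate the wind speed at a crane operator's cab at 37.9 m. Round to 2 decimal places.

15.31 m/s

Power-law profile: V₂ = V₁ · (z₂/z₁)^α
V₂ = 9.76 × (37.9/10.0)^0.338 = 9.76 × (3.7900)^0.338
    = 9.76 × 1.5688 = 15.3119 m/s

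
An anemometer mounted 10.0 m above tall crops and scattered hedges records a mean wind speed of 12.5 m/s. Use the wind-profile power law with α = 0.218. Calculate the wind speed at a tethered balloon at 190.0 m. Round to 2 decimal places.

Power-law profile: V₂ = V₁ · (z₂/z₁)^α
V₂ = 12.5 × (190.0/10.0)^0.218 = 12.5 × (19.0000)^0.218
    = 12.5 × 1.9001 = 23.7508 m/s

23.75 m/s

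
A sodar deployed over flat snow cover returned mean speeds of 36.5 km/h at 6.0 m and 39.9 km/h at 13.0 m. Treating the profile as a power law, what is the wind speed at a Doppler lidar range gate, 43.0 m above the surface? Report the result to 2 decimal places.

First find α: α = ln(V₂/V₁)/ln(z₂/z₁) = ln(39.9/36.5)/ln(13.0/6.0) = 0.08906/0.77319 = 0.1152
Extrapolate from 13.0 m to 43.0 m: V₃ = 39.9 × (43.0/13.0)^0.1152 = 39.9 × 1.1477 = 45.7949 km/h

45.79 km/h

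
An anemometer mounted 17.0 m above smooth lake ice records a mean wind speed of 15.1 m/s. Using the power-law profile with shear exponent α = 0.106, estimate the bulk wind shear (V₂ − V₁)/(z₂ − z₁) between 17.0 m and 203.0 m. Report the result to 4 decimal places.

Power law: V₂ = V₁ · (z₂/z₁)^α = 15.1 × (11.9412)^0.106 = 19.6401 m/s
ΔV/Δz = (19.6401 − 15.1)/(203.0 − 17.0) = 4.5401/186.0000 = 0.02441 m/s/m

0.0244 m/s/m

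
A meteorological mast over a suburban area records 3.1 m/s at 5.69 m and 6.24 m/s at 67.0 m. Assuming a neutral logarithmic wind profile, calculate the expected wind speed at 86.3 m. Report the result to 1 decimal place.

6.6 m/s

Log law: V ∝ ln(z/z₀). From the pair, with r = V₁/V₂ = 0.49679,
ln z₀ = (ln z₁ − r·ln z₂)/(1 − r) = (1.7387 − 0.49679×4.2047)/0.50321 = -0.6959 → z₀ = 0.4986 m
V₃ = V₁ · ln(z₃/z₀)/ln(z₁/z₀) = 3.1 × 5.1537/2.4346 = 6.5623 m/s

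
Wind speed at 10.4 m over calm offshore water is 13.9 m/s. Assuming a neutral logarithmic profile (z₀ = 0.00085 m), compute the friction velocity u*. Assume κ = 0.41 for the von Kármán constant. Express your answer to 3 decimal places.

Log law: V(z) = (u*/κ) · ln(z/z₀) ⇒ u* = κ · V / ln(z/z₀)
u* = 0.41 × 13.9 / ln(10.4/0.00085) = 0.41 × 13.9 / 9.4121
   = 5.6990 / 9.4121 = 0.6055 m/s

u* ≈ 0.605 m/s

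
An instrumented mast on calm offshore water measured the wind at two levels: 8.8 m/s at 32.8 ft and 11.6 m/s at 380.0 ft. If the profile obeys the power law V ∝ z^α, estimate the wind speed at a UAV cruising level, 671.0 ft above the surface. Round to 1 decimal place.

First find α: α = ln(V₂/V₁)/ln(z₂/z₁) = ln(11.6/8.8)/ln(380.0/32.8) = 0.27625/2.44974 = 0.1128
Extrapolate from 380.0 ft to 671.0 ft: V₃ = 11.6 × (671.0/380.0)^0.1128 = 11.6 × 1.0662 = 12.3682 m/s

12.4 m/s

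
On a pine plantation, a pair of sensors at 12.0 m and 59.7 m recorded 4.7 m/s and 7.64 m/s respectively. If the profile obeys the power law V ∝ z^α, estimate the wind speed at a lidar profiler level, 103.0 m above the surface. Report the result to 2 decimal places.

9.01 m/s

First find α: α = ln(V₂/V₁)/ln(z₂/z₁) = ln(7.64/4.7)/ln(59.7/12.0) = 0.48584/1.60443 = 0.3028
Extrapolate from 59.7 m to 103.0 m: V₃ = 7.64 × (103.0/59.7)^0.3028 = 7.64 × 1.1796 = 9.0119 m/s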